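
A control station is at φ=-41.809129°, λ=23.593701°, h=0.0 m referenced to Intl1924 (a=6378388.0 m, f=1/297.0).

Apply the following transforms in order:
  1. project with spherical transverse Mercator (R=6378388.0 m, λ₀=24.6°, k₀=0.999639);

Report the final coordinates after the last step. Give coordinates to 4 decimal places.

E=-83470.4591 m, N=-4653162.5709 m

start: φ=-41.809129°, λ=23.593701°, h=0.000 m
→ tm (R=6378388.0, λ₀=24.6°): E=-83470.4591, N=-4653162.5709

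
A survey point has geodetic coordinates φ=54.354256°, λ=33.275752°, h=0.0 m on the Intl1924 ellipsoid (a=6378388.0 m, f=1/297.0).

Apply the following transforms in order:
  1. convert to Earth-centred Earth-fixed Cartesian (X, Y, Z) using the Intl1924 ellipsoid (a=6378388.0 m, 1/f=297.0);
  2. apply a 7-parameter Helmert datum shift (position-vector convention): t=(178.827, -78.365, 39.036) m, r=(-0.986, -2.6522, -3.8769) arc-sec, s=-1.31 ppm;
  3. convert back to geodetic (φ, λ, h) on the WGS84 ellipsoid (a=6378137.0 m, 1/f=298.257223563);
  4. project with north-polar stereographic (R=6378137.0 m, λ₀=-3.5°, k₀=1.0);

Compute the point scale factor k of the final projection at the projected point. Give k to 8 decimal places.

start: φ=54.354256°, λ=33.275752°, h=0.000 m
→ ECEF (a=6378388.000, f=1/297.0): X=3114602.3950, Y=2044025.0177, Z=5159926.9026
→ Helmert 7p (PV): X=3114749.2133, Y=2043910.0996, Z=5159989.4563
→ geod (Bowring, a=6378137.000): φ=54.35336941°, λ=33.27303552°, h=276.3560 m
→ into stereo (λ₀=-3.5°): φ=54.35336941°, λ−λ₀=36.77303552°
scale k = 1.10337113

1.10337113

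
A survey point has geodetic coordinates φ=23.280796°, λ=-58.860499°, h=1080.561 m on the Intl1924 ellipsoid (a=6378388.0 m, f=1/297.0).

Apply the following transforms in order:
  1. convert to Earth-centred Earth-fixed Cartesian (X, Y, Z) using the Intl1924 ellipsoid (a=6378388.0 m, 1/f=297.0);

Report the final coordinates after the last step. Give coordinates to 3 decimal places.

X=3031959.501 m, Y=-5018311.130 m, Z=2505774.263 m

start: φ=23.280796°, λ=-58.860499°, h=1080.561 m
→ ECEF (a=6378388.000, f=1/297.0): X=3031959.5013, Y=-5018311.1301, Z=2505774.2625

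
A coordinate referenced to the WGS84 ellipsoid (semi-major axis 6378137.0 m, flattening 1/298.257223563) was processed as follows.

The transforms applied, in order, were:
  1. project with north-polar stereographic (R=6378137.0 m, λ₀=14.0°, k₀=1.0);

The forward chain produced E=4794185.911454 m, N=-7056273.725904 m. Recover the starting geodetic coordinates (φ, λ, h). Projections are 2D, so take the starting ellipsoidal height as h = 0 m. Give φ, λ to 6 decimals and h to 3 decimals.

φ=22.454245°, λ=48.193041°, h=0.000 m

start: E=4794185.9115, N=-7056273.7259 m
→ stereo⁻¹: φ=22.45424500°, λ=48.19304100°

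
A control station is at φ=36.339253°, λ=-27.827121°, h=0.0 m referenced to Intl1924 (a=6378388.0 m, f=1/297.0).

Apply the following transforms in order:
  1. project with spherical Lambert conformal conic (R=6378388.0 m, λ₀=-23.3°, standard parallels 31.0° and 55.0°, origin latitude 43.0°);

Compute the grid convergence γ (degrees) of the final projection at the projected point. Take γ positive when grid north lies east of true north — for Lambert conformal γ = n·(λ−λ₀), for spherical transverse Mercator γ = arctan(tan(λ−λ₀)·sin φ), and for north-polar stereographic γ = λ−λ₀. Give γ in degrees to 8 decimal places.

-3.11069247

start: φ=36.339253°, λ=-27.827121°, h=0.000 m
→ into lcc (λ₀=-23.3°): φ=36.33925300°, λ−λ₀=-4.52712100°
convergence γ = -3.11069247°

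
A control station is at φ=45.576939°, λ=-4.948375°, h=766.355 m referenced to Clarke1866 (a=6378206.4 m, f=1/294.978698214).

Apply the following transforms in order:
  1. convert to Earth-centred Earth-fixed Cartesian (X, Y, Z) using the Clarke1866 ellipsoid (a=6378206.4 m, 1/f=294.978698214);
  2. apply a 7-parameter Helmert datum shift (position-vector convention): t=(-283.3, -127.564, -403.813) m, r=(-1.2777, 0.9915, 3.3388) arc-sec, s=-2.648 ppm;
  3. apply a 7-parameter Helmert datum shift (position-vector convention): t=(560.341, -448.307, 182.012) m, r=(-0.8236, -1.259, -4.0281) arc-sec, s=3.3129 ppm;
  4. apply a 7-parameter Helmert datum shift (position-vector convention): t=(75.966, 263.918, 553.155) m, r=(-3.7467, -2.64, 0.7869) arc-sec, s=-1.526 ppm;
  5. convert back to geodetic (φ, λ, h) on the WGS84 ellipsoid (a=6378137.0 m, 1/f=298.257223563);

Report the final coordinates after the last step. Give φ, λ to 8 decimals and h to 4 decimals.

φ=45.57539785°, λ=-4.95036940°, h=1211.1432 m

start: φ=45.576939°, λ=-4.948375°, h=766.355 m
→ ECEF (a=6378206.400, f=1/294.978698214): X=4456023.5901, Y=-385806.1404, Z=4532802.5665
→ Helmert 7p (PV): X=4455756.5244, Y=-385832.4753, Z=4532367.7208
→ Helmert 7p (PV): X=4456296.4272, Y=-386350.9788, Z=4532593.4858
→ Helmert 7p (PV): X=4456309.0539, Y=-385987.1383, Z=4533203.7784
→ geod (Bowring, a=6378137.000): φ=45.57539785°, λ=-4.95036940°, h=1211.1432 m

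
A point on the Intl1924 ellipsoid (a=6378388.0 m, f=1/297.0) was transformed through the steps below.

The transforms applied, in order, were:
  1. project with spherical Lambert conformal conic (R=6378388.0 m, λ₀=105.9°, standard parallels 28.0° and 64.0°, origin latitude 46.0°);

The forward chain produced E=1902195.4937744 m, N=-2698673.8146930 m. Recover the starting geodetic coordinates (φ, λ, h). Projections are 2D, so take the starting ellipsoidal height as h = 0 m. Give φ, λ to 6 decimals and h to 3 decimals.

φ=19.501207°, λ=123.225996°, h=0.000 m

start: E=1902195.4938, N=-2698673.8147 m
→ lcc⁻¹: φ=19.50120700°, λ=123.22599600°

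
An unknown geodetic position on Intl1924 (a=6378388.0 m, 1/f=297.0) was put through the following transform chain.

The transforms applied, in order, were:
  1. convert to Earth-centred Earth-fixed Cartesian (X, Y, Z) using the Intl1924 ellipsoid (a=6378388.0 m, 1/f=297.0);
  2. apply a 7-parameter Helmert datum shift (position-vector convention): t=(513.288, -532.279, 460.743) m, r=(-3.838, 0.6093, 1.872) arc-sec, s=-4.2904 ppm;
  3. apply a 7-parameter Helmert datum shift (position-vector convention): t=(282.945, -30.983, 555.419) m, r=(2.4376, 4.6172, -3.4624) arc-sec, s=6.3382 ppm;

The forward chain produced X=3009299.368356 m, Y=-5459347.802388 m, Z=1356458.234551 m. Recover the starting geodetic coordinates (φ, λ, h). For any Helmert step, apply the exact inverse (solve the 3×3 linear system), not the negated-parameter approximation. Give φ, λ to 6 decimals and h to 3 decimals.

start: X=3009299.3684, Y=-5459347.8024, Z=1356458.2346 m
→ Helmert⁻¹: X=3009058.6368, Y=-5459215.6815, Z=1356026.0949
→ Helmert⁻¹: X=3008504.7105, Y=-5458759.3484, Z=1355478.4829
→ geod (Bowring, a=6378388.000): φ=12.34963200°, λ=-61.13937200°, h=1181.6660 m

φ=12.349632°, λ=-61.139372°, h=1181.666 m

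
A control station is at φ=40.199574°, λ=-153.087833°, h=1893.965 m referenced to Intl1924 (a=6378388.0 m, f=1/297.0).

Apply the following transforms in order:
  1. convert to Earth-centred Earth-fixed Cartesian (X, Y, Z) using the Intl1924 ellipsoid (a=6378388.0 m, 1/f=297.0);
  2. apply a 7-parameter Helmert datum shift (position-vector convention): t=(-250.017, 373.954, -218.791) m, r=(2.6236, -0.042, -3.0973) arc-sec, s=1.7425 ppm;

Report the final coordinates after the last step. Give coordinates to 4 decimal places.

X=-4351884.9330 m, Y=-2208467.9991 m, Z=4095986.8265 m

start: φ=40.199574°, λ=-153.087833°, h=1893.965 m
→ ECEF (a=6378388.000, f=1/297.0): X=-4351593.3308, Y=-2208851.3461, Z=4096227.4616
→ Helmert 7p (PV): X=-4351884.9330, Y=-2208467.9991, Z=4095986.8265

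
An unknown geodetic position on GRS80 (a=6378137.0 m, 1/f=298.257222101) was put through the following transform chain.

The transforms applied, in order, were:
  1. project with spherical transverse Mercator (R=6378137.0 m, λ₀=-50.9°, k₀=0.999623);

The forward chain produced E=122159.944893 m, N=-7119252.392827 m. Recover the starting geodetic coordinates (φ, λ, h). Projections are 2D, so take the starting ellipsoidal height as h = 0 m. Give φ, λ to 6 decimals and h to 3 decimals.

φ=-63.955922°, λ=-48.399195°, h=0.000 m

start: E=122159.9449, N=-7119252.3928 m
→ tm⁻¹: φ=-63.95592200°, λ=-48.39919500°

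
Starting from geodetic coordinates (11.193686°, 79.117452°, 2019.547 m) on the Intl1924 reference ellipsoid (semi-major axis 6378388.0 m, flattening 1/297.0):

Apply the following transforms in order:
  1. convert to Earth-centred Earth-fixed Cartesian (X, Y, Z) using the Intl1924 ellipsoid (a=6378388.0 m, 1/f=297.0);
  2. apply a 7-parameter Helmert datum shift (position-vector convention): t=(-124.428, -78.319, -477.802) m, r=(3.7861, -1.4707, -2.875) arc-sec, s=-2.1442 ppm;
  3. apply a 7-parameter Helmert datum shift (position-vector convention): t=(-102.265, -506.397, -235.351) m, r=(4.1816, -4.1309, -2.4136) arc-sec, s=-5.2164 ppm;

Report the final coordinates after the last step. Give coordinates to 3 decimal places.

X=1181720.442 m, Y=6146540.166 m, Z=1229983.652 m

start: φ=11.193686°, λ=79.117452°, h=2019.547 m
→ ECEF (a=6378388.000, f=1/297.0): X=1181831.6288, Y=6147247.9525, Z=1230436.3099
→ Helmert 7p (PV): X=1181781.5761, Y=6147117.3945, Z=1230077.1320
→ Helmert 7p (PV): X=1181720.4415, Y=6146540.1660, Z=1229983.6517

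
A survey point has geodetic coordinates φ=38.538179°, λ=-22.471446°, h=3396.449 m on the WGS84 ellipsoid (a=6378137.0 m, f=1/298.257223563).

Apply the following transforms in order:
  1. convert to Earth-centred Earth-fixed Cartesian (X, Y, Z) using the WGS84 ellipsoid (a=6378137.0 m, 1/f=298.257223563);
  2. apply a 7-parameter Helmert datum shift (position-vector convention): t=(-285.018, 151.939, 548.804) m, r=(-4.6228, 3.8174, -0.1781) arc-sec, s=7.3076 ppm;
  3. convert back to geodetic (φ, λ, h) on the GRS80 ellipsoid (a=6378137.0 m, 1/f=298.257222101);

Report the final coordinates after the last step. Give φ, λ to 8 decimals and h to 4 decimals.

φ=38.54335593°, λ=-22.46987521°, h=3533.3595 m

start: φ=38.538179°, λ=-22.471446°, h=3396.449 m
→ ECEF (a=6378137.000, f=1/298.257223563): X=4618582.5705, Y=-1910383.4599, Z=3954461.4049
→ Helmert 7p (PV): X=4618402.8406, Y=-1910160.8413, Z=3954996.4443
→ geod (Bowring, a=6378137.000): φ=38.54335593°, λ=-22.46987521°, h=3533.3595 m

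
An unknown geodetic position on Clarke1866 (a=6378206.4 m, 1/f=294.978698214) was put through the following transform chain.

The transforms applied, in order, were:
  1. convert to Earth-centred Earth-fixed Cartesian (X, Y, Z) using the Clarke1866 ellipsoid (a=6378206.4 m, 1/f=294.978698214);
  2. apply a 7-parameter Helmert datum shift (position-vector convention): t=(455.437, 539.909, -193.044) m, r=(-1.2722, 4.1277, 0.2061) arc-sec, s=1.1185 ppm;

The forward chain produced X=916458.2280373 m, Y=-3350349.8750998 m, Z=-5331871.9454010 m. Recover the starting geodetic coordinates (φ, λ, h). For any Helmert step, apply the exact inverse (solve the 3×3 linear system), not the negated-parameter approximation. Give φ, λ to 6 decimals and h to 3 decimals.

φ=-57.091668°, λ=-74.709304°, h=503.474 m

start: X=916458.2280, Y=-3350349.8751, Z=-5331871.9454 m
→ Helmert⁻¹: X=916105.1140, Y=-3350854.0668, Z=-5331675.2725
→ geod (Bowring, a=6378206.400): φ=-57.09166800°, λ=-74.70930400°, h=503.4740 m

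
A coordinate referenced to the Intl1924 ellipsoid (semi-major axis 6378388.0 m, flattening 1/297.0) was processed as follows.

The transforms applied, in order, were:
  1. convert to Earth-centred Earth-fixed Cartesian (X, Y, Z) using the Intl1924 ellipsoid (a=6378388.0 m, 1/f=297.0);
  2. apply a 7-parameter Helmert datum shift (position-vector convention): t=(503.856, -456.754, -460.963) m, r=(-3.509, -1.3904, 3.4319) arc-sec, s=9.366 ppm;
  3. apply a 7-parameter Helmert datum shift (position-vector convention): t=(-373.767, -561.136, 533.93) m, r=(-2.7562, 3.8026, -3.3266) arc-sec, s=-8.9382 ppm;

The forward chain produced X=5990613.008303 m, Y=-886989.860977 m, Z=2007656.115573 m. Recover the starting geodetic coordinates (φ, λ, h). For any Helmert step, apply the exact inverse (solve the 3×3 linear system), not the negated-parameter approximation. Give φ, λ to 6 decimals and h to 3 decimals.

φ=18.457625°, λ=-8.413497°, h=3496.665 m

start: X=5990613.0083, Y=-886989.8610, Z=2007656.1156 m
→ Helmert⁻¹: X=5991017.6151, Y=-886366.8477, Z=2007238.7293
→ Helmert⁻¹: X=5990456.4434, Y=-886035.6214, Z=2007625.4343
→ geod (Bowring, a=6378388.000): φ=18.45762500°, λ=-8.41349700°, h=3496.6650 m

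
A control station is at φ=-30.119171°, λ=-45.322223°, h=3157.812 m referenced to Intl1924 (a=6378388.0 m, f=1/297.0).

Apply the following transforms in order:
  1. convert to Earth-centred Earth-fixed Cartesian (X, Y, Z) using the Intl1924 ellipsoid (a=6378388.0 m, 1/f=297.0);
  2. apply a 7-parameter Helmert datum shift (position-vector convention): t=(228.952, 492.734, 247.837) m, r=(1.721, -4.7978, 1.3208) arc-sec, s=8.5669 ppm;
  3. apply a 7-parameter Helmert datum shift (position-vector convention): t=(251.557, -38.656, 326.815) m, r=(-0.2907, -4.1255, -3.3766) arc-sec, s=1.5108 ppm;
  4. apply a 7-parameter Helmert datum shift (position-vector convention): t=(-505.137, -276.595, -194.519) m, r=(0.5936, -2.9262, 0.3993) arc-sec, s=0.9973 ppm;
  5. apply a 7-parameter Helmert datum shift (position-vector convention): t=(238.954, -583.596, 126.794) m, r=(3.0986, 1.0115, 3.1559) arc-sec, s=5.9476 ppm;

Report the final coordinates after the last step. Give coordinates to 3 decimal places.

start: φ=-30.119171°, λ=-45.322223°, h=3157.812 m
→ ECEF (a=6378388.000, f=1/297.0): X=3884456.5661, Y=-3928395.3544, Z=-3183438.0339
→ Helmert 7p (PV): X=3884817.9999, Y=-3927884.8388, Z=-3183159.8918
→ Helmert 7p (PV): X=3885074.7921, Y=-3927997.5107, Z=-3182754.6498
→ Helmert 7p (PV): X=3884626.2863, Y=-3928261.3426, Z=-3182908.5311
→ Helmert 7p (PV): X=3884932.8395, Y=-3928761.0510, Z=-3182878.7300

X=3884932.839 m, Y=-3928761.051 m, Z=-3182878.730 m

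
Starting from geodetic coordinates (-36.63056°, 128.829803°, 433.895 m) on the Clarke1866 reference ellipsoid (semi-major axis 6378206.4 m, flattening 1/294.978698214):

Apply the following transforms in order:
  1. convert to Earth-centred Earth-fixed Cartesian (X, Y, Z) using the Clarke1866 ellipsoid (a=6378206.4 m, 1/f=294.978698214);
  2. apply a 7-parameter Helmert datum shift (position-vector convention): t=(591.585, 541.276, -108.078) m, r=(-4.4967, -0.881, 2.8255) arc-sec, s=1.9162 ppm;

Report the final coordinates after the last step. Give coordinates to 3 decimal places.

start: φ=-36.630560°, λ=128.829803°, h=433.895 m
→ ECEF (a=6378206.400, f=1/294.978698214): X=-3213442.1525, Y=3992461.5569, Z=-3784638.3521
→ Helmert 7p (PV): X=-3212895.2506, Y=3992883.9565, Z=-3784854.4458

X=-3212895.251 m, Y=3992883.957 m, Z=-3784854.446 m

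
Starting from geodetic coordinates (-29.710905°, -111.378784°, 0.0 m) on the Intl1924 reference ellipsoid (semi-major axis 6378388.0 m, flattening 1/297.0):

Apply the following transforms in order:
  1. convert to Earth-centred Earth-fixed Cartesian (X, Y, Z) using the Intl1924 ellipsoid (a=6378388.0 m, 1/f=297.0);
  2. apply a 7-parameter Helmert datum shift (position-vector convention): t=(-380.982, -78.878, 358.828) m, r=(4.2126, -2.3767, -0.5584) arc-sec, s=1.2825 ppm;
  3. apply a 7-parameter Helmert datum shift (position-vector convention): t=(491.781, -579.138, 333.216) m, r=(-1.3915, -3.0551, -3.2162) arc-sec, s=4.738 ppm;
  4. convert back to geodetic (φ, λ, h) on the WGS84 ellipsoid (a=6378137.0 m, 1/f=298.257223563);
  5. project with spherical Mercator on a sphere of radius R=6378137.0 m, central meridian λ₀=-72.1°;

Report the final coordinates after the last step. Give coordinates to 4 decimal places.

E=-4372145.7432 m, N=-3465494.0175 m

start: φ=-29.710905°, λ=-111.378784°, h=0.000 m
→ ECEF (a=6378388.000, f=1/297.0): X=-2021128.3977, Y=-5162938.4993, Z=-3142625.7222
→ Helmert 7p (PV): X=-2021489.7378, Y=-5162954.3444, Z=-3142399.6574
→ Helmert 7p (PV): X=-2021041.4947, Y=-5163547.6234, Z=-3142076.4412
→ geod (Bowring, a=6378137.000): φ=-29.70349869°, λ=-111.37565346°, h=421.5655 m
→ merc (R=6378137.0, λ₀=-72.1°): E=-4372145.7432, N=-3465494.0175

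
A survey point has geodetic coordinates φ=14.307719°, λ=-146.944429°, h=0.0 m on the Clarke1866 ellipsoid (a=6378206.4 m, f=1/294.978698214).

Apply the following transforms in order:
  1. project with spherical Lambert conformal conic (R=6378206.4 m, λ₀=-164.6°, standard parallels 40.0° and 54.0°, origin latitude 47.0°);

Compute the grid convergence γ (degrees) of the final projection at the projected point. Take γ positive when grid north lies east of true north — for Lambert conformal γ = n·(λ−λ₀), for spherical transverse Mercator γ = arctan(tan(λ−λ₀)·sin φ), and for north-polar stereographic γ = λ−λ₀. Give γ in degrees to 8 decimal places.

12.94492519

start: φ=14.307719°, λ=-146.944429°, h=0.000 m
→ into lcc (λ₀=-164.6°): φ=14.30771900°, λ−λ₀=17.65557100°
convergence γ = 12.94492519°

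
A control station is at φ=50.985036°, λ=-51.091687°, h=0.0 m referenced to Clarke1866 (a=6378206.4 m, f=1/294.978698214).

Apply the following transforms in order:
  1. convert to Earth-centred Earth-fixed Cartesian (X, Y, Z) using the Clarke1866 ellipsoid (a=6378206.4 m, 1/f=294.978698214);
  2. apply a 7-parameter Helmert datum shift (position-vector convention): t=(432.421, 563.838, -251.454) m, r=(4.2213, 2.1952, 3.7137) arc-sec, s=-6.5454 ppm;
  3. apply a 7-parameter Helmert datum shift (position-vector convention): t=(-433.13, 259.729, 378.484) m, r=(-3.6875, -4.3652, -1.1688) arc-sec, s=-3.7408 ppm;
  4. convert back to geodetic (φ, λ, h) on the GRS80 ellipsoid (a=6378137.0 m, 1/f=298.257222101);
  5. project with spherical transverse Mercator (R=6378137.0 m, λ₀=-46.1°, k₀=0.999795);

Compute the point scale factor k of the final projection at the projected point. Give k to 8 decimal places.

start: φ=50.985036°, λ=-51.091687°, h=0.000 m
→ ECEF (a=6378206.400, f=1/294.978698214): X=2527037.6503, Y=-3130862.4815, Z=4932292.6678
→ Helmert 7p (PV): X=2527562.3924, Y=-3130333.5938, Z=4931917.9618
→ Helmert 7p (PV): X=2526997.6951, Y=-3129988.3072, Z=4932387.4497
→ geod (Bowring, a=6378137.000): φ=50.98840502°, λ=-51.08430978°, h=-444.3858 m
→ into tm (λ₀=-46.1°): φ=50.98840502°, λ−λ₀=-4.98430978°
scale k = 1.00129360

1.00129360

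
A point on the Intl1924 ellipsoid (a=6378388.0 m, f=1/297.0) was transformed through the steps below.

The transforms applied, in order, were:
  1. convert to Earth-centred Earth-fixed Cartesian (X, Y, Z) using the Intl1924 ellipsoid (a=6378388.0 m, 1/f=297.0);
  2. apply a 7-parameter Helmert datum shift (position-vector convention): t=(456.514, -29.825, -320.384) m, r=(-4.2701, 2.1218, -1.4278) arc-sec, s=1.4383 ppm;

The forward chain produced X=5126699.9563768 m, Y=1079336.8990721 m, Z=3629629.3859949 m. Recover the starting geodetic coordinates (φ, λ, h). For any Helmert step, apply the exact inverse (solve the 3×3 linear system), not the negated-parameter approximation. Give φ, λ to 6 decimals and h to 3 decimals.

start: X=5126699.9564, Y=1079336.8991, Z=3629629.3860 m
→ Helmert⁻¹: X=5126191.2568, Y=1079325.5072, Z=3630019.6253
→ geod (Bowring, a=6378388.000): φ=34.90068100°, λ=11.89002100°, h=1970.8910 m

φ=34.900681°, λ=11.890021°, h=1970.891 m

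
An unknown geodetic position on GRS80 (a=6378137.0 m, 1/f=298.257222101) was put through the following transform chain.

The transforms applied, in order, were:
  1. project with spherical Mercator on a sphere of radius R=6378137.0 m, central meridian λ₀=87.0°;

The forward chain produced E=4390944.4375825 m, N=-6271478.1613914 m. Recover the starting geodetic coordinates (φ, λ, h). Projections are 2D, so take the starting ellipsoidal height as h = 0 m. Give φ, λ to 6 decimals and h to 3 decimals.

φ=-48.980057°, λ=126.444525°, h=0.000 m

start: E=4390944.4376, N=-6271478.1614 m
→ merc⁻¹: φ=-48.98005700°, λ=126.44452500°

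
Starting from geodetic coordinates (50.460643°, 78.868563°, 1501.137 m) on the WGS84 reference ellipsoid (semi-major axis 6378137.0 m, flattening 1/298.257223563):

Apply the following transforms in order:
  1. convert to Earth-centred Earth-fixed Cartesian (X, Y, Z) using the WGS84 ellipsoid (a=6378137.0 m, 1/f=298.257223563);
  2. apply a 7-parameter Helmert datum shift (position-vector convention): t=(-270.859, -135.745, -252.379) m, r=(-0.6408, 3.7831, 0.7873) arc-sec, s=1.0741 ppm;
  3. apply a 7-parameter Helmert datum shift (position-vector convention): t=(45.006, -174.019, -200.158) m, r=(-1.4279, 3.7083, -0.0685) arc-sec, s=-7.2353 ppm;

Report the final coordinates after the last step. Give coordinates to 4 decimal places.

start: φ=50.460643°, λ=78.868563°, h=1501.137 m
→ ECEF (a=6378137.000, f=1/298.257223563): X=785646.8353, Y=3992877.6699, Z=4896724.3057
→ Helmert 7p (PV): X=785451.3904, Y=3992764.4250, Z=4896450.3721
→ Helmert 7p (PV): X=785580.0689, Y=3992595.1525, Z=4896173.0254

X=785580.0689 m, Y=3992595.1525 m, Z=4896173.0254 m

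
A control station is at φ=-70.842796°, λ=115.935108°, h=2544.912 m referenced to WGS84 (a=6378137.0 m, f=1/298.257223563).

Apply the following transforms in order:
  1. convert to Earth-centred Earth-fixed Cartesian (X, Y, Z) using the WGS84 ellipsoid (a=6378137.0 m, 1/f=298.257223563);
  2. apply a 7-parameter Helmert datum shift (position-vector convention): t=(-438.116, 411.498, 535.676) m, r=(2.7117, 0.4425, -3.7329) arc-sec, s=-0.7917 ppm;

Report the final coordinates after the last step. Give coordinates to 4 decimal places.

X=-918932.2506 m, Y=1889168.7998 m, Z=-6004385.3745 m

start: φ=-70.842796°, λ=115.935108°, h=2544.912 m
→ ECEF (a=6378137.000, f=1/298.257223563): X=-918516.1596, Y=1888663.2289, Z=-6004952.6047
→ Helmert 7p (PV): X=-918932.2506, Y=1889168.7998, Z=-6004385.3745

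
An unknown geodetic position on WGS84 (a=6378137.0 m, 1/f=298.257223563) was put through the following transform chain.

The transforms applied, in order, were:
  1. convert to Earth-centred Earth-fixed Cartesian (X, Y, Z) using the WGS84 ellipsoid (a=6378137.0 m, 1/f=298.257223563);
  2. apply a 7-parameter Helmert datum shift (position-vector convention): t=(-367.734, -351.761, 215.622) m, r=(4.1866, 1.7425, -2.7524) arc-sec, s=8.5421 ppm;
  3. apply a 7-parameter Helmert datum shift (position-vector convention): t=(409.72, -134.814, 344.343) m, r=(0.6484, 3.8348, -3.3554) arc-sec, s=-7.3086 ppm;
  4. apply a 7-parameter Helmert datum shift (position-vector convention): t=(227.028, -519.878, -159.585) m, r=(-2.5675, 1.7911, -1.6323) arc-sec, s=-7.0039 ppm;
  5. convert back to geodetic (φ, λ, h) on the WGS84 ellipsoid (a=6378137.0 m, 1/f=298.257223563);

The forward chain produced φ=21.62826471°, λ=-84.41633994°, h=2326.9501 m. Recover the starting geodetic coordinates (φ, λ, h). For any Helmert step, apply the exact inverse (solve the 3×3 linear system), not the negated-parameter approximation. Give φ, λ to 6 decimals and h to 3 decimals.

start: φ=21.628265°, λ=-84.416340°, h=2326.950 m
→ ECEF (a=6378137.000, f=1/298.257223563): X=577367.2287, Y=-5905788.4482, Z=2337056.6124
→ Helmert⁻¹: X=577170.6808, Y=-5905334.4550, Z=2337164.0718
→ Helmert⁻¹: X=576817.7929, Y=-5905226.0707, Z=2336866.0950
→ Helmert⁻¹: X=577239.6492, Y=-5904768.7378, Z=2336755.2401
→ geod (Bowring, a=6378137.000): φ=21.62915400°, λ=-84.41660800°, h=1260.9110 m

φ=21.629154°, λ=-84.416608°, h=1260.911 m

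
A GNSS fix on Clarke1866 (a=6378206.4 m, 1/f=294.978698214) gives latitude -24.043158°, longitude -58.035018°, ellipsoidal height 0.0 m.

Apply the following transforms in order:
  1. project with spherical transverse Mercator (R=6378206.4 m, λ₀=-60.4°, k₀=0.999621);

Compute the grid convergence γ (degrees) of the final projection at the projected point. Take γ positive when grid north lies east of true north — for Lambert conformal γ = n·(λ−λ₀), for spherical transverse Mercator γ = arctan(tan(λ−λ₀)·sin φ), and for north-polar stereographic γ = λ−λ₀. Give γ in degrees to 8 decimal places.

-0.96400860

start: φ=-24.043158°, λ=-58.035018°, h=0.000 m
→ into tm (λ₀=-60.4°): φ=-24.04315800°, λ−λ₀=2.36498200°
convergence γ = -0.96400860°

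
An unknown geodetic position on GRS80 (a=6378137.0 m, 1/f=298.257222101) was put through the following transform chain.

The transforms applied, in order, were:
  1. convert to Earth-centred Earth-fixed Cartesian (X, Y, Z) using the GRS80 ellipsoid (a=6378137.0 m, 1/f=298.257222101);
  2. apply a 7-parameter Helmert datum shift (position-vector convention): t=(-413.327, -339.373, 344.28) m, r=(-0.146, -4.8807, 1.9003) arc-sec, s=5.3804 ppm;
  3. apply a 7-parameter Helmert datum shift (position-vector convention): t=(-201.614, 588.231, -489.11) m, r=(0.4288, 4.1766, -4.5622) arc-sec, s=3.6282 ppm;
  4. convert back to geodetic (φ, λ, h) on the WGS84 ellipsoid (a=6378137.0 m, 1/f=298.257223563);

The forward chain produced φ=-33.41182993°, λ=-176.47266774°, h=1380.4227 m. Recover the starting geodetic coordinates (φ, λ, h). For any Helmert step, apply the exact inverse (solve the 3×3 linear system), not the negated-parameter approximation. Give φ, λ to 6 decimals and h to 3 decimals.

φ=-33.413512°, λ=-176.468808°, h=743.646 m

start: φ=-33.411830°, λ=-176.472668°, h=1380.423 m
→ ECEF (a=6378137.000, f=1/298.257223563): X=-5320514.5582, Y=-327964.2675, Z=-3492935.5603
→ Helmert⁻¹: X=-5320215.6519, Y=-328676.2405, Z=-3492540.8234
→ Helmert⁻¹: X=-5319859.3731, Y=-328283.6172, Z=-3492740.6626
→ geod (Bowring, a=6378137.000): φ=-33.41351200°, λ=-176.46880800°, h=743.6460 m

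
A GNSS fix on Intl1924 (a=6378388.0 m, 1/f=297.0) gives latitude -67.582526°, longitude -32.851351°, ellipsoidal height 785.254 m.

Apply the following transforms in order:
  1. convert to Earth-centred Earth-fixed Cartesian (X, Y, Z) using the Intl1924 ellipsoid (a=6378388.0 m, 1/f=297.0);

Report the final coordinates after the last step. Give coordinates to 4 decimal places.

X=2049570.1620 m, Y=-1323459.1676 m, Z=-5874354.6019 m

start: φ=-67.582526°, λ=-32.851351°, h=785.254 m
→ ECEF (a=6378388.000, f=1/297.0): X=2049570.1620, Y=-1323459.1676, Z=-5874354.6019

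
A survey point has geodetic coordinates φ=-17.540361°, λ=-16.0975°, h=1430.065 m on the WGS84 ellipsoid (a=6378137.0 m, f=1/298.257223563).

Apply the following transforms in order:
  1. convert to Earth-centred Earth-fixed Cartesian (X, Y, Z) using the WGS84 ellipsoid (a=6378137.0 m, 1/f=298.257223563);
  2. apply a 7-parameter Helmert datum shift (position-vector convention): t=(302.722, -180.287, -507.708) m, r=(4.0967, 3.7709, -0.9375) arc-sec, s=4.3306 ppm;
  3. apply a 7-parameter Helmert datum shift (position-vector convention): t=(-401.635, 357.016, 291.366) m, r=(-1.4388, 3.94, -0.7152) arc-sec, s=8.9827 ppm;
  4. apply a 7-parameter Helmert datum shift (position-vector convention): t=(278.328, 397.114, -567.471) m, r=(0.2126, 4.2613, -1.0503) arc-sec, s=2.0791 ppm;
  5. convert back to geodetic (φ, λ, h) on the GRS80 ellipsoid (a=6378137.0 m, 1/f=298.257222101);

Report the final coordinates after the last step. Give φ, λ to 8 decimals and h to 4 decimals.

start: φ=-17.540361°, λ=-16.097500°, h=1430.065 m
→ ECEF (a=6378137.000, f=1/298.257223563): X=5846220.8335, Y=-1687148.5993, Z=-1910370.9451
→ Helmert 7p (PV): X=5846506.2795, Y=-1687324.8219, Z=-1911027.3155
→ Helmert 7p (PV): X=5846114.8072, Y=-1687016.5654, Z=-1910853.0246
→ Helmert 7p (PV): X=5846357.2224, Y=-1686650.7578, Z=-1911546.9846
→ geod (Bowring, a=6378137.000): φ=-17.55050913°, λ=-16.09263992°, h=1777.9460 m

φ=-17.55050913°, λ=-16.09263992°, h=1777.9460 m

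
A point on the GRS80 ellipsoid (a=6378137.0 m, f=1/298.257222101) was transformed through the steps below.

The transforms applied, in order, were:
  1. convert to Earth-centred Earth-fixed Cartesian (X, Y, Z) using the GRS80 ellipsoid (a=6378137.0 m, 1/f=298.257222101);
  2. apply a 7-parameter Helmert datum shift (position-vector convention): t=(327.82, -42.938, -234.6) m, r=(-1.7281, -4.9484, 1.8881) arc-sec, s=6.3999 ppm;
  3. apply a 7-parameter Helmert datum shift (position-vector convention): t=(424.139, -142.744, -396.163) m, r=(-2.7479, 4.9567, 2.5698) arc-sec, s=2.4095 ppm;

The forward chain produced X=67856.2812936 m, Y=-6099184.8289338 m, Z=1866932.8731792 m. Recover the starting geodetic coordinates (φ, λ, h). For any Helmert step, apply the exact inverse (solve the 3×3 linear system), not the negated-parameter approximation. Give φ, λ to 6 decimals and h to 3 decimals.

start: X=67856.2813, Y=-6099184.8289, Z=1866932.8732 m
→ Helmert⁻¹: X=67311.1220, Y=-6099053.1037, Z=1867244.9016
→ Helmert⁻¹: X=66971.8448, Y=-6098987.3913, Z=1867414.8456
→ geod (Bowring, a=6378137.000): φ=17.13079100°, λ=-89.37087100°, h=2526.2490 m

φ=17.130791°, λ=-89.370871°, h=2526.249 m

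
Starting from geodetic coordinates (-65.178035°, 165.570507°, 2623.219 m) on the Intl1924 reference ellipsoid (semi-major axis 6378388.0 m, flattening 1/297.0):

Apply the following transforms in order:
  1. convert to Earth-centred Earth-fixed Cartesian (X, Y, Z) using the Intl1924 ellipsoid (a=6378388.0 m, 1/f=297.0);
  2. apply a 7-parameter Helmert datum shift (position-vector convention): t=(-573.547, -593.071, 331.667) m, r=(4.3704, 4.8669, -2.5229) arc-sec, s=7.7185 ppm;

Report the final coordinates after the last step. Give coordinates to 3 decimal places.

X=-2602179.732 m, Y=668934.644 m, Z=-5768219.192 m

start: φ=-65.178035°, λ=165.570507°, h=2623.219 m
→ ECEF (a=6378388.000, f=1/297.0): X=-2601458.1798, Y=669368.5018, Z=-5768581.9005
→ Helmert 7p (PV): X=-2602179.7319, Y=668934.6443, Z=-5768219.1925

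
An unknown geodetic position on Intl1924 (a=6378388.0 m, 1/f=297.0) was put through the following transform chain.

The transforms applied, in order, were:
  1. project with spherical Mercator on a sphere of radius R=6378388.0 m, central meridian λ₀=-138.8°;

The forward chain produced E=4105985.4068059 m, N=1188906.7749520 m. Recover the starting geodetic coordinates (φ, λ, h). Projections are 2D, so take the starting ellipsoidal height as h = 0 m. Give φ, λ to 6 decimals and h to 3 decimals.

start: E=4105985.4068, N=1188906.7750 m
→ merc⁻¹: φ=10.61840100°, λ=-101.91675700°

φ=10.618401°, λ=-101.916757°, h=0.000 m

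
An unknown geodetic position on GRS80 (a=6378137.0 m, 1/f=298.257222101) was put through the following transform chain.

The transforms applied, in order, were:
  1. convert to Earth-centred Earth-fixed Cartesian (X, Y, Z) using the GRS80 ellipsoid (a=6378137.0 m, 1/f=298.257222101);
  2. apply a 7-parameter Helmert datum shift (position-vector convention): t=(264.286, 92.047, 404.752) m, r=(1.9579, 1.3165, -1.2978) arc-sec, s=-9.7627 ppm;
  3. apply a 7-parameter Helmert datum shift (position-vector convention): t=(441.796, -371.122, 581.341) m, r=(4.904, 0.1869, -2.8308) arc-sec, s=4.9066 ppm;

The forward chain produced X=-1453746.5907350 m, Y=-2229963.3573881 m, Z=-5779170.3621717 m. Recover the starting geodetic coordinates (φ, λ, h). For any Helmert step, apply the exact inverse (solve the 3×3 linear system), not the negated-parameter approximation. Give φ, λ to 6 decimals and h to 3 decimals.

φ=-65.415411°, λ=-123.112777°, h=3287.224 m

start: X=-1453746.5907, Y=-2229963.3574, Z=-5779170.3622 m
→ Helmert⁻¹: X=-1454145.4134, Y=-2229738.6658, Z=-5779671.6494
→ Helmert⁻¹: X=-1454372.9760, Y=-2229916.4988, Z=-5780120.9470
→ geod (Bowring, a=6378137.000): φ=-65.41541100°, λ=-123.11277700°, h=3287.2240 m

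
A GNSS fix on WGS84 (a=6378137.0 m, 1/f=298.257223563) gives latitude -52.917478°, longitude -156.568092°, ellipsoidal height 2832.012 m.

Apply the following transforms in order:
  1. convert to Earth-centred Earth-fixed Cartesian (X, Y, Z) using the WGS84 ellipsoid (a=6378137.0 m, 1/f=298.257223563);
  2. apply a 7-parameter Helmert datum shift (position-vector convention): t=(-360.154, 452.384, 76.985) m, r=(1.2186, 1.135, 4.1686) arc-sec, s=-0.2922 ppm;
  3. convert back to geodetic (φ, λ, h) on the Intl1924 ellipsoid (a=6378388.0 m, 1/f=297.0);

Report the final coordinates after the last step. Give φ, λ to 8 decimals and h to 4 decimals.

φ=-52.91661790°, λ=-156.57580292°, h=2666.5619 m

start: φ=-52.917478°, λ=-156.568092°, h=2832.012 m
→ ECEF (a=6378137.000, f=1/298.257223563): X=-3537749.3574, Y=-1533260.5287, Z=-5067270.7427
→ Helmert 7p (PV): X=-3538105.3739, Y=-1532849.2572, Z=-5067181.8685
→ geod (Bowring, a=6378388.000): φ=-52.91661790°, λ=-156.57580292°, h=2666.5619 m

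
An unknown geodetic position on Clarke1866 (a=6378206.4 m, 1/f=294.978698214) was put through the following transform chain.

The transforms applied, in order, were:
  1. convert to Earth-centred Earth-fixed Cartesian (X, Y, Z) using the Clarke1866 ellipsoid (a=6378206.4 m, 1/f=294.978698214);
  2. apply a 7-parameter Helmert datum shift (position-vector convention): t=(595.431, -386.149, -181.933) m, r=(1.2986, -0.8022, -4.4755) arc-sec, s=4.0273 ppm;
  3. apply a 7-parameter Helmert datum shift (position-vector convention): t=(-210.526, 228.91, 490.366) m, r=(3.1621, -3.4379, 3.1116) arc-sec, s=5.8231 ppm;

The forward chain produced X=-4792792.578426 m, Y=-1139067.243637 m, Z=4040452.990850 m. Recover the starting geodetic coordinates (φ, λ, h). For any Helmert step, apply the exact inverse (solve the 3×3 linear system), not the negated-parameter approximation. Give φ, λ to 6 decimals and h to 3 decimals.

φ=39.546209°, λ=-166.634167°, h=1828.353 m

start: X=-4792792.5784, Y=-1139067.2436, Z=4040452.9909 m
→ Helmert⁻¹: X=-4792503.9926, Y=-1139155.2874, Z=4040036.4421
→ Helmert⁻¹: X=-4793039.6969, Y=-1138843.1144, Z=4040227.9149
→ geod (Bowring, a=6378206.400): φ=39.54620900°, λ=-166.63416700°, h=1828.3530 m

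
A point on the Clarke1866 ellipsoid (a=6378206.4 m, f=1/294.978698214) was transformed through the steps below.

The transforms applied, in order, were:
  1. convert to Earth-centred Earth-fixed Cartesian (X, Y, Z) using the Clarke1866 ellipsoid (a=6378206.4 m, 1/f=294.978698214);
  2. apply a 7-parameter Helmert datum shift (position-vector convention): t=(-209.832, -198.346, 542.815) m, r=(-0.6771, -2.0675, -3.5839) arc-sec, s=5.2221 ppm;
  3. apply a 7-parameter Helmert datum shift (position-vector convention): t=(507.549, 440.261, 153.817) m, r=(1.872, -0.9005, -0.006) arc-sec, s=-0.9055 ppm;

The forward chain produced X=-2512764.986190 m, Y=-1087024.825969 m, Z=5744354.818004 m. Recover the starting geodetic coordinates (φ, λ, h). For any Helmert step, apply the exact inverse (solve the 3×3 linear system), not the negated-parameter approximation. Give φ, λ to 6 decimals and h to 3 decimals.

φ=64.663073°, λ=-156.603422°, h=2360.018 m

start: X=-2512764.9862, Y=-1087024.8260, Z=5744354.8180 m
→ Helmert⁻¹: X=-2513249.7015, Y=-1087414.0118, Z=5744227.0437
→ Helmert⁻¹: X=-2512950.2827, Y=-1087272.5060, Z=5743675.8542
→ geod (Bowring, a=6378206.400): φ=64.66307300°, λ=-156.60342200°, h=2360.0180 m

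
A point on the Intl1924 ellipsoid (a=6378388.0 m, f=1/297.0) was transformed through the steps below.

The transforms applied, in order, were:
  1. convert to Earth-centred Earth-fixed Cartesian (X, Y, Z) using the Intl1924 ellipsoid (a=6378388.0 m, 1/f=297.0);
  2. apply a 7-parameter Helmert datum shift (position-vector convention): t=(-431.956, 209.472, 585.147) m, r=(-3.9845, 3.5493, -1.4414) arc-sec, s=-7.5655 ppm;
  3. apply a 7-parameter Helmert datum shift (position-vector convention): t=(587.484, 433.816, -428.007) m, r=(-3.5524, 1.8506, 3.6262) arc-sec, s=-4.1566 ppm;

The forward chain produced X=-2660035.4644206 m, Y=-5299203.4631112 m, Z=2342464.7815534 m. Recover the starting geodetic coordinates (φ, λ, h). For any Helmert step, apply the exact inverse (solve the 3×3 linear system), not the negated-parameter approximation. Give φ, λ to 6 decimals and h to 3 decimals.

φ=21.683454°, λ=-116.654549°, h=442.041 m

start: X=-2660035.4644, Y=-5299203.4631, Z=2342464.7816 m
→ Helmert⁻¹: X=-2660748.1966, Y=-5299652.8796, Z=2342787.3815
→ Helmert⁻¹: X=-2660339.6318, Y=-5299966.2815, Z=2342071.7953
→ geod (Bowring, a=6378388.000): φ=21.68345400°, λ=-116.65454900°, h=442.0410 m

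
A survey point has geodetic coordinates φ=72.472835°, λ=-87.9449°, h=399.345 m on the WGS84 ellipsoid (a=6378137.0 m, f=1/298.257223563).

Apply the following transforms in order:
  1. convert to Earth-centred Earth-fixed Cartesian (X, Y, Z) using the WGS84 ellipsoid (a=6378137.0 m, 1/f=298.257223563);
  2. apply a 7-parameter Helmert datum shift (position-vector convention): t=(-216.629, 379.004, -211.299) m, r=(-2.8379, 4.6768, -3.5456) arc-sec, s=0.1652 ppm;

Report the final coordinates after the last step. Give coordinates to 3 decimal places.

start: φ=72.472835°, λ=-87.944900°, h=399.345 m
→ ECEF (a=6378137.000, f=1/298.257223563): X=69096.8636, Y=-1925580.6248, Z=6060164.5472
→ Helmert 7p (PV): X=68984.5529, Y=-1925119.7477, Z=6059979.1758

X=68984.553 m, Y=-1925119.748 m, Z=6059979.176 m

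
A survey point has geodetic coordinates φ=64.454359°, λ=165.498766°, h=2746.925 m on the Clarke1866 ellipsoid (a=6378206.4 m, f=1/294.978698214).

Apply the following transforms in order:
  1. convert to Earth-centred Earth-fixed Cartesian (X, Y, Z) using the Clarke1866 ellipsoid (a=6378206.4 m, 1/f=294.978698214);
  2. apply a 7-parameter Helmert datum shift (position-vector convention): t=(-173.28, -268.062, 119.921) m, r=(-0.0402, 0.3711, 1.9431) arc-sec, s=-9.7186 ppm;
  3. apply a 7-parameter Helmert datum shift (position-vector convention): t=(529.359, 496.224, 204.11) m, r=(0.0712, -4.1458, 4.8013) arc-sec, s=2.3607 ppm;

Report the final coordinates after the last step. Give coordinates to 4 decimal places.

start: φ=64.454359°, λ=165.498766°, h=2746.925 m
→ ECEF (a=6378206.400, f=1/294.978698214): X=-2671363.0761, Y=690922.8482, Z=5734025.0817
→ Helmert 7p (PV): X=-2671506.5866, Y=690624.0238, Z=5734093.9475
→ Helmert 7p (PV): X=-2671114.8623, Y=691057.7130, Z=5734258.1365

X=-2671114.8623 m, Y=691057.7130 m, Z=5734258.1365 m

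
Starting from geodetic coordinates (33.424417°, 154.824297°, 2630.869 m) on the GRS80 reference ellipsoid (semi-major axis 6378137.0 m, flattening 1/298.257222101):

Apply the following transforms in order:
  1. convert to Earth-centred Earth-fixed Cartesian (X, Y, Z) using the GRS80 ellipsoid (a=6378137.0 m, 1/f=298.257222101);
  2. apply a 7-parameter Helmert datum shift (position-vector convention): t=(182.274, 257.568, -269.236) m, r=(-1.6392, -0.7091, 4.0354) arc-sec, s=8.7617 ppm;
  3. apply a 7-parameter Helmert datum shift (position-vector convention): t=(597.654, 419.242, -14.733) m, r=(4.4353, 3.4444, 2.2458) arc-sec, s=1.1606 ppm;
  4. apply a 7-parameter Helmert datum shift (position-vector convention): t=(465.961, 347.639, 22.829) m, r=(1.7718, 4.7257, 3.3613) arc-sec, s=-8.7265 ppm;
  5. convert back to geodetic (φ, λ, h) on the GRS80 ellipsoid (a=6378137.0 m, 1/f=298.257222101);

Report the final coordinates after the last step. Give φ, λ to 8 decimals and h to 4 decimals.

φ=33.42830795°, λ=154.81148721°, h=1918.2823 m

start: φ=33.424417°, λ=154.824297°, h=2630.869 m
→ ECEF (a=6378137.000, f=1/298.257222101): X=-4824493.4768, Y=2267735.8937, Z=3494789.8556
→ Helmert 7p (PV): X=-4824409.8549, Y=2267946.7164, Z=3494516.6320
→ Helmert 7p (PV): X=-4823784.1387, Y=2268240.9201, Z=3494635.2849
→ Helmert 7p (PV): X=-4823232.9816, Y=2268460.1390, Z=3494757.6178
→ geod (Bowring, a=6378137.000): φ=33.42830795°, λ=154.81148721°, h=1918.2823 m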